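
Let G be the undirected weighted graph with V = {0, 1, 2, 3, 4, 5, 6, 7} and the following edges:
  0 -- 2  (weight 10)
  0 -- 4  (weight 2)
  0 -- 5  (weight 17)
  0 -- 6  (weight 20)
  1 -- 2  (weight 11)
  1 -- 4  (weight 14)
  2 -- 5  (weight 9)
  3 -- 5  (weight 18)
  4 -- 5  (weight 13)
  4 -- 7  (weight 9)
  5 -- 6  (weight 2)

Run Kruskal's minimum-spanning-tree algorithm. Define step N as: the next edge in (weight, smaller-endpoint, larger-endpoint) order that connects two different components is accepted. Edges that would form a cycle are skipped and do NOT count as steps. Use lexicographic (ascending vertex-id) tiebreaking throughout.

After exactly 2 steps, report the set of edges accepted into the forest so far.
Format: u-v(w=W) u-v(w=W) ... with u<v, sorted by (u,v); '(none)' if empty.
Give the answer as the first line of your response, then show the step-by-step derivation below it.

0-4(w=2) 5-6(w=2)

step 1: add edge 0-4 (w=2); MST = {0-4(w=2)}
step 2: add edge 5-6 (w=2); MST = {0-4(w=2) 5-6(w=2)}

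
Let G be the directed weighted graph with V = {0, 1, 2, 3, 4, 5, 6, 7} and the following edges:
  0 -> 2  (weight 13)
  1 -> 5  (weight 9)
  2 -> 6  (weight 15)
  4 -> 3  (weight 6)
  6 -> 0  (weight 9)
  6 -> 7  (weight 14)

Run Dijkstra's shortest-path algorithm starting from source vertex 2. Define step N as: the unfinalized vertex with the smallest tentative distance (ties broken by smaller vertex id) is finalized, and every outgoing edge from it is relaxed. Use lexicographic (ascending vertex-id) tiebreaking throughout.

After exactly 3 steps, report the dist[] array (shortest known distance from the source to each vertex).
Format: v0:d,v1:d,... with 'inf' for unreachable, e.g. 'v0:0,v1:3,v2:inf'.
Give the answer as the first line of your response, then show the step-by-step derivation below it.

v0:24,v1:inf,v2:0,v3:inf,v4:inf,v5:inf,v6:15,v7:29

step 1: dist = v0:inf,v1:inf,v2:0,v3:inf,v4:inf,v5:inf,v6:15,v7:inf
step 2: dist = v0:24,v1:inf,v2:0,v3:inf,v4:inf,v5:inf,v6:15,v7:29
step 3: dist = v0:24,v1:inf,v2:0,v3:inf,v4:inf,v5:inf,v6:15,v7:29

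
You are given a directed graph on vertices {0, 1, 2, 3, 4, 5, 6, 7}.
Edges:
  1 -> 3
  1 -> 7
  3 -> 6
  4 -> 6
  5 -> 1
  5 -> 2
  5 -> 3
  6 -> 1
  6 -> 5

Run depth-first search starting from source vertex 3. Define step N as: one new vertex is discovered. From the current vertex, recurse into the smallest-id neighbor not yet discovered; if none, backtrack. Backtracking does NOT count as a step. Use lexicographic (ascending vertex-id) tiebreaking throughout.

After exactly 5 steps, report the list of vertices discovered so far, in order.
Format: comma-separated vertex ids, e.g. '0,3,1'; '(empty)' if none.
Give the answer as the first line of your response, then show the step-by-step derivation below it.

3,6,1,7,5

step 1: discover 3; path=3; order=3
step 2: discover 6; path=3>6; order=3,6
step 3: discover 1; path=3>6>1; order=3,6,1
step 4: discover 7; path=3>6>1>7; order=3,6,1,7
step 5: discover 5; path=3>6>5; order=3,6,1,7,5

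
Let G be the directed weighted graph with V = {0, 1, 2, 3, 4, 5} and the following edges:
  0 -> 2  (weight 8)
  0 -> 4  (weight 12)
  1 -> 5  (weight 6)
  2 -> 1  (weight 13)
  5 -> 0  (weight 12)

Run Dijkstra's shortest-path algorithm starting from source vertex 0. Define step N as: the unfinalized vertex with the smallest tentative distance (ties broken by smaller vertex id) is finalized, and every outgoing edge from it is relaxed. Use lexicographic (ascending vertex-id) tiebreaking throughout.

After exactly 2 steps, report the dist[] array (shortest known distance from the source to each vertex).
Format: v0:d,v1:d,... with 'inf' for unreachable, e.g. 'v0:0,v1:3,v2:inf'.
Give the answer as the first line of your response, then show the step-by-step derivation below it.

v0:0,v1:21,v2:8,v3:inf,v4:12,v5:inf

step 1: dist = v0:0,v1:inf,v2:8,v3:inf,v4:12,v5:inf
step 2: dist = v0:0,v1:21,v2:8,v3:inf,v4:12,v5:inf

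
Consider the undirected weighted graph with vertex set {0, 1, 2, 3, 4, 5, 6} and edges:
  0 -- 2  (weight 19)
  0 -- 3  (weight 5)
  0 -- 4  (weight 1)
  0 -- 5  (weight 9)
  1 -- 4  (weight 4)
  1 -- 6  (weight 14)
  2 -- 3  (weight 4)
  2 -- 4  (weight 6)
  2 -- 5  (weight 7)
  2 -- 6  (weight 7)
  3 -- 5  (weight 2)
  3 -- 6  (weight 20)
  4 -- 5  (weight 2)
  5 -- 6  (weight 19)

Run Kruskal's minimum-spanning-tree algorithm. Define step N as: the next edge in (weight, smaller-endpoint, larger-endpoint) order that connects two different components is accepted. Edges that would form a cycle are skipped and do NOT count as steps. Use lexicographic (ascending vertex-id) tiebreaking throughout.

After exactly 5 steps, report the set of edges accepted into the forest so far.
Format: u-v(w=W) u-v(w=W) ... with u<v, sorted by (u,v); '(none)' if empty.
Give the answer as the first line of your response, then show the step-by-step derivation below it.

0-4(w=1) 1-4(w=4) 2-3(w=4) 3-5(w=2) 4-5(w=2)

step 1: add edge 0-4 (w=1); MST = {0-4(w=1)}
step 2: add edge 3-5 (w=2); MST = {0-4(w=1) 3-5(w=2)}
step 3: add edge 4-5 (w=2); MST = {0-4(w=1) 3-5(w=2) 4-5(w=2)}
step 4: add edge 1-4 (w=4); MST = {0-4(w=1) 1-4(w=4) 3-5(w=2) 4-5(w=2)}
step 5: add edge 2-3 (w=4); MST = {0-4(w=1) 1-4(w=4) 2-3(w=4) 3-5(w=2) 4-5(w=2)}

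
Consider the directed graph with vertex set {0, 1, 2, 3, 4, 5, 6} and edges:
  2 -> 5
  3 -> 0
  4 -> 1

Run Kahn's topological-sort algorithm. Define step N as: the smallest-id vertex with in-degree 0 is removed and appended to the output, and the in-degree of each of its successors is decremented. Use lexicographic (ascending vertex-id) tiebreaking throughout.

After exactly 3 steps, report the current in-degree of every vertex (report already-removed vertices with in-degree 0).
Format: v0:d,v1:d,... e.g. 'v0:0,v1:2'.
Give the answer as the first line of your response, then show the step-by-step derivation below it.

v0:0,v1:1,v2:0,v3:0,v4:0,v5:0,v6:0

step 1: output 2; order=[2]; indeg=(1,1,0,0,0,0,0)
step 2: output 3; order=[2,3]; indeg=(0,1,0,0,0,0,0)
step 3: output 0; order=[2,3,0]; indeg=(0,1,0,0,0,0,0)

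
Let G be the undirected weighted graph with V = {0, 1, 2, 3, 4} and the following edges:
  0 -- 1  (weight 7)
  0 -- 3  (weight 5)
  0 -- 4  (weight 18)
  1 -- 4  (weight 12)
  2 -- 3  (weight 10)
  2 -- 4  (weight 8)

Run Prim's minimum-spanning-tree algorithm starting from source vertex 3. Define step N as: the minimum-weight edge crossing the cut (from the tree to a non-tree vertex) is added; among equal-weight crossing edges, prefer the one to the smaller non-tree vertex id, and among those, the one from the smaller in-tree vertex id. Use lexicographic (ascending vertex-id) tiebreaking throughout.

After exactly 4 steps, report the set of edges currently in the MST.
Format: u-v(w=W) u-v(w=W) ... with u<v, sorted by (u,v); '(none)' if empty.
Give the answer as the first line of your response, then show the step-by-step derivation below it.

0-1(w=7) 0-3(w=5) 2-3(w=10) 2-4(w=8)

step 1: add edge 0-3 (w=5); MST = {0-3(w=5)}
step 2: add edge 0-1 (w=7); MST = {0-1(w=7) 0-3(w=5)}
step 3: add edge 2-3 (w=10); MST = {0-1(w=7) 0-3(w=5) 2-3(w=10)}
step 4: add edge 2-4 (w=8); MST = {0-1(w=7) 0-3(w=5) 2-3(w=10) 2-4(w=8)}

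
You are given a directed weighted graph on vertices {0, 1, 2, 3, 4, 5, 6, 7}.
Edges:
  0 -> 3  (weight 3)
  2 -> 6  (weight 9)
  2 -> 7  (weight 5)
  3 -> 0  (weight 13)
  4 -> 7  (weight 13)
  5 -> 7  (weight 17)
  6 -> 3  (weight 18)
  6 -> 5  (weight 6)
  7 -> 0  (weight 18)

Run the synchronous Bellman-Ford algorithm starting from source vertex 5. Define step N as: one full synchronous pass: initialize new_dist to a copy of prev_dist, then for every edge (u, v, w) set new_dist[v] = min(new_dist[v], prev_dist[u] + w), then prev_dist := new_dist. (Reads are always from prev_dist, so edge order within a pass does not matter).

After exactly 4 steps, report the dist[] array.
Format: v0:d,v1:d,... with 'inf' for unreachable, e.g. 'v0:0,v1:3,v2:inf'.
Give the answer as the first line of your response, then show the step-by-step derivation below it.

v0:35,v1:inf,v2:inf,v3:38,v4:inf,v5:0,v6:inf,v7:17

step 1: dist = v0:inf,v1:inf,v2:inf,v3:inf,v4:inf,v5:0,v6:inf,v7:17
step 2: dist = v0:35,v1:inf,v2:inf,v3:inf,v4:inf,v5:0,v6:inf,v7:17
step 3: dist = v0:35,v1:inf,v2:inf,v3:38,v4:inf,v5:0,v6:inf,v7:17
step 4: dist = v0:35,v1:inf,v2:inf,v3:38,v4:inf,v5:0,v6:inf,v7:17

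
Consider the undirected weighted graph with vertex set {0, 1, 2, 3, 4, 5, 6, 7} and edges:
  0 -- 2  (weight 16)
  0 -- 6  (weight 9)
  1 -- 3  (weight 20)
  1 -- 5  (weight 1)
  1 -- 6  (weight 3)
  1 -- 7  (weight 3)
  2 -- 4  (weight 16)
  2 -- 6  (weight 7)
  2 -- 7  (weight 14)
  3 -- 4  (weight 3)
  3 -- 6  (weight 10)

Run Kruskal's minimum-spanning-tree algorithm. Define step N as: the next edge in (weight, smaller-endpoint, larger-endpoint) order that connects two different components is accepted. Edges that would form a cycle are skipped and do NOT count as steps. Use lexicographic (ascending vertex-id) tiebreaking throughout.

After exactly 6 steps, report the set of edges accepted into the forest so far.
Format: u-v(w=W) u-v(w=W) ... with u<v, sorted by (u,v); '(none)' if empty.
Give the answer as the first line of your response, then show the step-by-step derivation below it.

0-6(w=9) 1-5(w=1) 1-6(w=3) 1-7(w=3) 2-6(w=7) 3-4(w=3)

step 1: add edge 1-5 (w=1); MST = {1-5(w=1)}
step 2: add edge 1-6 (w=3); MST = {1-5(w=1) 1-6(w=3)}
step 3: add edge 1-7 (w=3); MST = {1-5(w=1) 1-6(w=3) 1-7(w=3)}
step 4: add edge 3-4 (w=3); MST = {1-5(w=1) 1-6(w=3) 1-7(w=3) 3-4(w=3)}
step 5: add edge 2-6 (w=7); MST = {1-5(w=1) 1-6(w=3) 1-7(w=3) 2-6(w=7) 3-4(w=3)}
step 6: add edge 0-6 (w=9); MST = {0-6(w=9) 1-5(w=1) 1-6(w=3) 1-7(w=3) 2-6(w=7) 3-4(w=3)}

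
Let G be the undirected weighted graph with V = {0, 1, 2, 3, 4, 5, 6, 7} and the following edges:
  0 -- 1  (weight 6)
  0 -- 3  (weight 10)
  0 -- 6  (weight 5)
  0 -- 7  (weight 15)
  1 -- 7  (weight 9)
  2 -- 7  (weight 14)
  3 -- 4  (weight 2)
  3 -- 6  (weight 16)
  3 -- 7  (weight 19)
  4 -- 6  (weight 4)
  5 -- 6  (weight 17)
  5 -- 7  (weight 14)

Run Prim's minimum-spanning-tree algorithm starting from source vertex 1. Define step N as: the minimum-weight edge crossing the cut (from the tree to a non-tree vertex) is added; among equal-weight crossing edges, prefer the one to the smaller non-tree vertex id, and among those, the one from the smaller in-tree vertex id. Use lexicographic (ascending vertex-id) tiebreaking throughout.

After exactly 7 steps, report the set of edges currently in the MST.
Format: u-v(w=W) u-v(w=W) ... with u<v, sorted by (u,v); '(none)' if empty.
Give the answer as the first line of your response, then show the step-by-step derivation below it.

0-1(w=6) 0-6(w=5) 1-7(w=9) 2-7(w=14) 3-4(w=2) 4-6(w=4) 5-7(w=14)

step 1: add edge 0-1 (w=6); MST = {0-1(w=6)}
step 2: add edge 0-6 (w=5); MST = {0-1(w=6) 0-6(w=5)}
step 3: add edge 4-6 (w=4); MST = {0-1(w=6) 0-6(w=5) 4-6(w=4)}
step 4: add edge 3-4 (w=2); MST = {0-1(w=6) 0-6(w=5) 3-4(w=2) 4-6(w=4)}
step 5: add edge 1-7 (w=9); MST = {0-1(w=6) 0-6(w=5) 1-7(w=9) 3-4(w=2) 4-6(w=4)}
step 6: add edge 2-7 (w=14); MST = {0-1(w=6) 0-6(w=5) 1-7(w=9) 2-7(w=14) 3-4(w=2) 4-6(w=4)}
step 7: add edge 5-7 (w=14); MST = {0-1(w=6) 0-6(w=5) 1-7(w=9) 2-7(w=14) 3-4(w=2) 4-6(w=4) 5-7(w=14)}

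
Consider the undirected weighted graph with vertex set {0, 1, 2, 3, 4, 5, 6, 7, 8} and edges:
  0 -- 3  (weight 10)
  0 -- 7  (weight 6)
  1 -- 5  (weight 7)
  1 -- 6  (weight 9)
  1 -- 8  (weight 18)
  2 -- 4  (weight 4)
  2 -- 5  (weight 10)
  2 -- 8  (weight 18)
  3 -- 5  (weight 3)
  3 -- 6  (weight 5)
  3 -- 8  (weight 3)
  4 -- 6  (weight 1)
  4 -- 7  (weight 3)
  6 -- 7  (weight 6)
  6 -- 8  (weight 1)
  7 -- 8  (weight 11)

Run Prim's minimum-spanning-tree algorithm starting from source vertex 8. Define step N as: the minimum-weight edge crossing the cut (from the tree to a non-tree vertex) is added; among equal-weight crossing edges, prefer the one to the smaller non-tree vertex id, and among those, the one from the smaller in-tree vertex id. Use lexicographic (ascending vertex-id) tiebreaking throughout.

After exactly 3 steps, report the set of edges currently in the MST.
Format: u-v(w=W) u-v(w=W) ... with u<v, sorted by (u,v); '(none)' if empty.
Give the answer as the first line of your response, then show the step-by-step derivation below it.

3-8(w=3) 4-6(w=1) 6-8(w=1)

step 1: add edge 6-8 (w=1); MST = {6-8(w=1)}
step 2: add edge 4-6 (w=1); MST = {4-6(w=1) 6-8(w=1)}
step 3: add edge 3-8 (w=3); MST = {3-8(w=3) 4-6(w=1) 6-8(w=1)}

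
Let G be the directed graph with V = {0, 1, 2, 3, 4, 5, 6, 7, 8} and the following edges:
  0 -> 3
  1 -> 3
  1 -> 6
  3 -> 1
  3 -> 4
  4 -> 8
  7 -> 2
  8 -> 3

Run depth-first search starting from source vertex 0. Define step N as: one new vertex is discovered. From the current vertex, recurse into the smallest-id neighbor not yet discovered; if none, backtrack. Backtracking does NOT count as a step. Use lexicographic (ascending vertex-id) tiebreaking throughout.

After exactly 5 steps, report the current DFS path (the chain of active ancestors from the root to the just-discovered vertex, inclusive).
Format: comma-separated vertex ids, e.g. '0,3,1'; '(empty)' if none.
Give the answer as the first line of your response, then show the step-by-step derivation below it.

0,3,4

step 1: discover 0; path=0; order=0
step 2: discover 3; path=0>3; order=0,3
step 3: discover 1; path=0>3>1; order=0,3,1
step 4: discover 6; path=0>3>1>6; order=0,3,1,6
step 5: discover 4; path=0>3>4; order=0,3,1,6,4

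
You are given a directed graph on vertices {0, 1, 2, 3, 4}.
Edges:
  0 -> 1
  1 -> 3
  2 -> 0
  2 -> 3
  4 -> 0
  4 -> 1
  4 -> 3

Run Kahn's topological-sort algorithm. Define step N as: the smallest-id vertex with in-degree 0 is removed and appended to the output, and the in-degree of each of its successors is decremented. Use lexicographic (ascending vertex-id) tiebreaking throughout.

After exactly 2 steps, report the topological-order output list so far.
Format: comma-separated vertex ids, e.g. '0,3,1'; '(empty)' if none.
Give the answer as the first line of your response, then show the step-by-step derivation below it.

2,4

step 1: output 2; order=[2]; indeg=(1,2,0,2,0)
step 2: output 4; order=[2,4]; indeg=(0,1,0,1,0)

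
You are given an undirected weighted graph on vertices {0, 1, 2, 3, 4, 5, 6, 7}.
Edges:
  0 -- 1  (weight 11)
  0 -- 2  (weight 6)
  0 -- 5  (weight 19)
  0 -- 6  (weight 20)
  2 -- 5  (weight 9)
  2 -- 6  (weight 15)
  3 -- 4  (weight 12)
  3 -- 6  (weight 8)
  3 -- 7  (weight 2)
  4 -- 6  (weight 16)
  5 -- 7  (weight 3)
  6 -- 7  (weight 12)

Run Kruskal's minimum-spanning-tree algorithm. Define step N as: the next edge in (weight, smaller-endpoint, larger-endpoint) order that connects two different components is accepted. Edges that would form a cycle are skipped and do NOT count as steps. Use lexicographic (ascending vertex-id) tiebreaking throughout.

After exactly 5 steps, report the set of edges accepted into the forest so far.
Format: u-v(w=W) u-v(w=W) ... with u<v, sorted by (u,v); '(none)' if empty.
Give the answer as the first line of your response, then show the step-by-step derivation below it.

0-2(w=6) 2-5(w=9) 3-6(w=8) 3-7(w=2) 5-7(w=3)

step 1: add edge 3-7 (w=2); MST = {3-7(w=2)}
step 2: add edge 5-7 (w=3); MST = {3-7(w=2) 5-7(w=3)}
step 3: add edge 0-2 (w=6); MST = {0-2(w=6) 3-7(w=2) 5-7(w=3)}
step 4: add edge 3-6 (w=8); MST = {0-2(w=6) 3-6(w=8) 3-7(w=2) 5-7(w=3)}
step 5: add edge 2-5 (w=9); MST = {0-2(w=6) 2-5(w=9) 3-6(w=8) 3-7(w=2) 5-7(w=3)}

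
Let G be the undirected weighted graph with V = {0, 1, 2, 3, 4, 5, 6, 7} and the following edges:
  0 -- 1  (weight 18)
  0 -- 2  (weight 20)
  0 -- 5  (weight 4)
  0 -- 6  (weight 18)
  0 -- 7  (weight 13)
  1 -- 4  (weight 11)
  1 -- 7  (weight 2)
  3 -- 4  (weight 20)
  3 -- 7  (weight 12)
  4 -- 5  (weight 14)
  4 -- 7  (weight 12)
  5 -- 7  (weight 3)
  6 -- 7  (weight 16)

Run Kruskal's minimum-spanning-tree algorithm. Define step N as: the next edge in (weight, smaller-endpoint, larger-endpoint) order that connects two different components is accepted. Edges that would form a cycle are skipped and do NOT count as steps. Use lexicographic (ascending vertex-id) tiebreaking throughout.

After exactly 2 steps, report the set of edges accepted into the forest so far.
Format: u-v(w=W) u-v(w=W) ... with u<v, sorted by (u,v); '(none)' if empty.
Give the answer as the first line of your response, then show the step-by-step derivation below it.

1-7(w=2) 5-7(w=3)

step 1: add edge 1-7 (w=2); MST = {1-7(w=2)}
step 2: add edge 5-7 (w=3); MST = {1-7(w=2) 5-7(w=3)}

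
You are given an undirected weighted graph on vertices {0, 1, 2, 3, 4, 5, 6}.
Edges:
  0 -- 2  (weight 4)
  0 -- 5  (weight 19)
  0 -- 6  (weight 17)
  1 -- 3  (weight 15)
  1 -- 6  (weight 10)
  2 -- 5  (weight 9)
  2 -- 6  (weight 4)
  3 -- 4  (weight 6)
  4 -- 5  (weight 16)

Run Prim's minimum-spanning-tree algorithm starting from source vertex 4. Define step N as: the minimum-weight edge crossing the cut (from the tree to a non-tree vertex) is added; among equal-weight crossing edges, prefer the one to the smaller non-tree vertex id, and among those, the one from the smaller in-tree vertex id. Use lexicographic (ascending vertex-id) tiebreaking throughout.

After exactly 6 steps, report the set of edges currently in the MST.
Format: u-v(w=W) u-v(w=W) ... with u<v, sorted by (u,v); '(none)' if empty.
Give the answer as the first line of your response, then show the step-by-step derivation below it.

0-2(w=4) 1-3(w=15) 1-6(w=10) 2-5(w=9) 2-6(w=4) 3-4(w=6)

step 1: add edge 3-4 (w=6); MST = {3-4(w=6)}
step 2: add edge 1-3 (w=15); MST = {1-3(w=15) 3-4(w=6)}
step 3: add edge 1-6 (w=10); MST = {1-3(w=15) 1-6(w=10) 3-4(w=6)}
step 4: add edge 2-6 (w=4); MST = {1-3(w=15) 1-6(w=10) 2-6(w=4) 3-4(w=6)}
step 5: add edge 0-2 (w=4); MST = {0-2(w=4) 1-3(w=15) 1-6(w=10) 2-6(w=4) 3-4(w=6)}
step 6: add edge 2-5 (w=9); MST = {0-2(w=4) 1-3(w=15) 1-6(w=10) 2-5(w=9) 2-6(w=4) 3-4(w=6)}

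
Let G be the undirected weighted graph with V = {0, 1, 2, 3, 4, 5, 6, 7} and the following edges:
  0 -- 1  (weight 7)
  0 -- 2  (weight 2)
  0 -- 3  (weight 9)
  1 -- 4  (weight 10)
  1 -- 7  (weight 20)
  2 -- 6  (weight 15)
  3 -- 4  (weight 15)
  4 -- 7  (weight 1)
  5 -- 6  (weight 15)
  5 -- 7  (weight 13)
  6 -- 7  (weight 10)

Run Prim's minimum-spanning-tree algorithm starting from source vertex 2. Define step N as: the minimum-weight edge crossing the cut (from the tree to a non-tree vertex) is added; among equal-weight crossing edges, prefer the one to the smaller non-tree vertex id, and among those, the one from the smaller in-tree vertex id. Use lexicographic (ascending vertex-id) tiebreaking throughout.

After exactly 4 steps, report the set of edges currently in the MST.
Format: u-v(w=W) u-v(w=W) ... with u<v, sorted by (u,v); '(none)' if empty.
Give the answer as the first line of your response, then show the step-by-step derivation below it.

0-1(w=7) 0-2(w=2) 0-3(w=9) 1-4(w=10)

step 1: add edge 0-2 (w=2); MST = {0-2(w=2)}
step 2: add edge 0-1 (w=7); MST = {0-1(w=7) 0-2(w=2)}
step 3: add edge 0-3 (w=9); MST = {0-1(w=7) 0-2(w=2) 0-3(w=9)}
step 4: add edge 1-4 (w=10); MST = {0-1(w=7) 0-2(w=2) 0-3(w=9) 1-4(w=10)}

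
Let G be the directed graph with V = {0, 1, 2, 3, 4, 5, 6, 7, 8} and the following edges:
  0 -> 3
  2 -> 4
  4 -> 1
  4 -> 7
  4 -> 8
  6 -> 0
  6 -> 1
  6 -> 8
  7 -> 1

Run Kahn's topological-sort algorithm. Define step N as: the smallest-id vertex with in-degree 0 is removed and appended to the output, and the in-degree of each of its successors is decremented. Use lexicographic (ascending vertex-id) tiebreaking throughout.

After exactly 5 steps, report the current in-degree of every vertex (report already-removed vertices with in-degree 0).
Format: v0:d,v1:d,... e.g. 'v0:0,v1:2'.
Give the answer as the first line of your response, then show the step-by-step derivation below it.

v0:0,v1:1,v2:0,v3:0,v4:0,v5:0,v6:0,v7:0,v8:0

step 1: output 2; order=[2]; indeg=(1,3,0,1,0,0,0,1,2)
step 2: output 4; order=[2,4]; indeg=(1,2,0,1,0,0,0,0,1)
step 3: output 5; order=[2,4,5]; indeg=(1,2,0,1,0,0,0,0,1)
step 4: output 6; order=[2,4,5,6]; indeg=(0,1,0,1,0,0,0,0,0)
step 5: output 0; order=[2,4,5,6,0]; indeg=(0,1,0,0,0,0,0,0,0)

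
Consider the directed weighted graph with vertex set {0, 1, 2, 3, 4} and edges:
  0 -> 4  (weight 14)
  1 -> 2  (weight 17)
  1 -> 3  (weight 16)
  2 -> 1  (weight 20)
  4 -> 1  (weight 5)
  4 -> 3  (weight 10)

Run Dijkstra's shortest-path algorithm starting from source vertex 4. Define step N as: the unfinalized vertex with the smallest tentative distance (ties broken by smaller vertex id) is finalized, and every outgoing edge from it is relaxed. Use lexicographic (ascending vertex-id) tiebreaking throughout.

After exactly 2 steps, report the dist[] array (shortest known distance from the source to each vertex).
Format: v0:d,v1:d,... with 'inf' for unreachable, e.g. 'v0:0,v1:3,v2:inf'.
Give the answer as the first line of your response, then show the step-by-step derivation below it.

v0:inf,v1:5,v2:22,v3:10,v4:0

step 1: dist = v0:inf,v1:5,v2:inf,v3:10,v4:0
step 2: dist = v0:inf,v1:5,v2:22,v3:10,v4:0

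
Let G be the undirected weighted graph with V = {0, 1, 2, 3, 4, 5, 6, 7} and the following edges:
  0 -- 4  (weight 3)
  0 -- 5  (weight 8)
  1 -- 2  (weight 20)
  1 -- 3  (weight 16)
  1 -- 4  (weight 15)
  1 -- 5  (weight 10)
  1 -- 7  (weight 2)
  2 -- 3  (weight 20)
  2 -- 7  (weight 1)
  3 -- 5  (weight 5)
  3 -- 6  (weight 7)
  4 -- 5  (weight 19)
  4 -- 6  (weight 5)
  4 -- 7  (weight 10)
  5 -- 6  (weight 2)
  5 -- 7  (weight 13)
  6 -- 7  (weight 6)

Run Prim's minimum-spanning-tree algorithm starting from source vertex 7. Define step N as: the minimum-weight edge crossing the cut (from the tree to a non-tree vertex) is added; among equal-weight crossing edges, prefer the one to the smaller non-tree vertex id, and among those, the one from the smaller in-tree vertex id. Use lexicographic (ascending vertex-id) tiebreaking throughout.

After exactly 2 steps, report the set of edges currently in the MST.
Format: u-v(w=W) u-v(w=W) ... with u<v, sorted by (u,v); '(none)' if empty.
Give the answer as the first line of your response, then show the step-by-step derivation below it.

1-7(w=2) 2-7(w=1)

step 1: add edge 2-7 (w=1); MST = {2-7(w=1)}
step 2: add edge 1-7 (w=2); MST = {1-7(w=2) 2-7(w=1)}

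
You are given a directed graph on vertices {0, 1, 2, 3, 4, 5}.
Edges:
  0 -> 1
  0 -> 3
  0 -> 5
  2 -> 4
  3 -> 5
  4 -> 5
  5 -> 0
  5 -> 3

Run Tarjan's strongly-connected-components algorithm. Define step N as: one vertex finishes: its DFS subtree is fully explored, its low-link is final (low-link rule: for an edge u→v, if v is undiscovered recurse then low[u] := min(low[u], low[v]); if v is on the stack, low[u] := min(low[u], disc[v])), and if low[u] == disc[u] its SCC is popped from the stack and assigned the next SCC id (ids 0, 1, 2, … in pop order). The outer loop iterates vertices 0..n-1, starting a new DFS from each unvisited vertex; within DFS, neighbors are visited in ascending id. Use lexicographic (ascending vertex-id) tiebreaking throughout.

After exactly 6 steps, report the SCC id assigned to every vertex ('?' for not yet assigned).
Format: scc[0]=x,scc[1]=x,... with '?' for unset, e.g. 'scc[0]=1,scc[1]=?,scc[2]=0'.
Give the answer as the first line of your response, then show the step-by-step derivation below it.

scc[0]=1,scc[1]=0,scc[2]=3,scc[3]=1,scc[4]=2,scc[5]=1

step 1: low=(low[0]=0,low[1]=1,low[2]=?,low[3]=?,low[4]=?,low[5]=?); scc=(scc[0]=?,scc[1]=0,scc[2]=?,scc[3]=?,scc[4]=?,scc[5]=?)
step 2: low=(low[0]=0,low[1]=1,low[2]=?,low[3]=2,low[4]=?,low[5]=0); scc=(scc[0]=?,scc[1]=0,scc[2]=?,scc[3]=?,scc[4]=?,scc[5]=?)
step 3: low=(low[0]=0,low[1]=1,low[2]=?,low[3]=0,low[4]=?,low[5]=0); scc=(scc[0]=?,scc[1]=0,scc[2]=?,scc[3]=?,scc[4]=?,scc[5]=?)
step 4: low=(low[0]=0,low[1]=1,low[2]=?,low[3]=0,low[4]=?,low[5]=0); scc=(scc[0]=1,scc[1]=0,scc[2]=?,scc[3]=1,scc[4]=?,scc[5]=1)
step 5: low=(low[0]=0,low[1]=1,low[2]=4,low[3]=0,low[4]=5,low[5]=0); scc=(scc[0]=1,scc[1]=0,scc[2]=?,scc[3]=1,scc[4]=2,scc[5]=1)
step 6: low=(low[0]=0,low[1]=1,low[2]=4,low[3]=0,low[4]=5,low[5]=0); scc=(scc[0]=1,scc[1]=0,scc[2]=3,scc[3]=1,scc[4]=2,scc[5]=1)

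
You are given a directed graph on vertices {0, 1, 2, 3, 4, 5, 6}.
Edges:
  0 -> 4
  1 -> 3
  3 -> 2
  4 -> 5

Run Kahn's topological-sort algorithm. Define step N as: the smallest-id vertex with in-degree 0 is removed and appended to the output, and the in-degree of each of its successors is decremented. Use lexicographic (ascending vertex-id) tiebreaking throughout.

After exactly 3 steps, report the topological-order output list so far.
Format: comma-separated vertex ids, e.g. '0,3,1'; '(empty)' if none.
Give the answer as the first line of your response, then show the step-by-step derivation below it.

0,1,3

step 1: output 0; order=[0]; indeg=(0,0,1,1,0,1,0)
step 2: output 1; order=[0,1]; indeg=(0,0,1,0,0,1,0)
step 3: output 3; order=[0,1,3]; indeg=(0,0,0,0,0,1,0)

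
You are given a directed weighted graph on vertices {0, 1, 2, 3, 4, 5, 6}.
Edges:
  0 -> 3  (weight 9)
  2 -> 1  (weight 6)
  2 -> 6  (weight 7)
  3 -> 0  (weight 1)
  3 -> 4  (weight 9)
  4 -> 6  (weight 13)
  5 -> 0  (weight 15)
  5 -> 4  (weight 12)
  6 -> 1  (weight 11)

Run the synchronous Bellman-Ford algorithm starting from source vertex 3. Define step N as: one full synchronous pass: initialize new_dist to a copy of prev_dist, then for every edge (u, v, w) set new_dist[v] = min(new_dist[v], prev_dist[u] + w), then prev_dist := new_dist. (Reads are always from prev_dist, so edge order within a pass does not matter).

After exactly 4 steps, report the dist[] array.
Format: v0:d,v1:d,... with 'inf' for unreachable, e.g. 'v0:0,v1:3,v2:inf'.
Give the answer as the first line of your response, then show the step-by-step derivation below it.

v0:1,v1:33,v2:inf,v3:0,v4:9,v5:inf,v6:22

step 1: dist = v0:1,v1:inf,v2:inf,v3:0,v4:9,v5:inf,v6:inf
step 2: dist = v0:1,v1:inf,v2:inf,v3:0,v4:9,v5:inf,v6:22
step 3: dist = v0:1,v1:33,v2:inf,v3:0,v4:9,v5:inf,v6:22
step 4: dist = v0:1,v1:33,v2:inf,v3:0,v4:9,v5:inf,v6:22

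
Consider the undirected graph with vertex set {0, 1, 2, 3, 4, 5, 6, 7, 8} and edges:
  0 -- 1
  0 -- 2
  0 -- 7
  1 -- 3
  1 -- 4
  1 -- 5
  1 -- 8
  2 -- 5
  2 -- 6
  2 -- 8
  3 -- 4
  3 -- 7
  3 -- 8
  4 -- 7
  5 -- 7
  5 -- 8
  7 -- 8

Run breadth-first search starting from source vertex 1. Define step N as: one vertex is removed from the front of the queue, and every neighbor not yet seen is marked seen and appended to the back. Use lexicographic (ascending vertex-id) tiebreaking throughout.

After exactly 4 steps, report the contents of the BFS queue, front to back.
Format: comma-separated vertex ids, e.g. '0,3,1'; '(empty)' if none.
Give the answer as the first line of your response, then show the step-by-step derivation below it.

5,8,2,7

step 1: dequeue 1; queue=[0,3,4,5,8]; order=1
step 2: dequeue 0; queue=[3,4,5,8,2,7]; order=1,0
step 3: dequeue 3; queue=[4,5,8,2,7]; order=1,0,3
step 4: dequeue 4; queue=[5,8,2,7]; order=1,0,3,4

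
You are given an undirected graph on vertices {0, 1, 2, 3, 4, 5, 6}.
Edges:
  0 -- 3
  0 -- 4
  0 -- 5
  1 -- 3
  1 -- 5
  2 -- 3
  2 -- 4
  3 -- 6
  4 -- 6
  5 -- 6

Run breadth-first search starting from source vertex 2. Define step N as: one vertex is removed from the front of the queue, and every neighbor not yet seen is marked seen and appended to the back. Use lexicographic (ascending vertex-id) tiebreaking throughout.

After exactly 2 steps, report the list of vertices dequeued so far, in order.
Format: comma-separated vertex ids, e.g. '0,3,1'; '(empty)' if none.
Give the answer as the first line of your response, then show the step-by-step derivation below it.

2,3

step 1: dequeue 2; queue=[3,4]; order=2
step 2: dequeue 3; queue=[4,0,1,6]; order=2,3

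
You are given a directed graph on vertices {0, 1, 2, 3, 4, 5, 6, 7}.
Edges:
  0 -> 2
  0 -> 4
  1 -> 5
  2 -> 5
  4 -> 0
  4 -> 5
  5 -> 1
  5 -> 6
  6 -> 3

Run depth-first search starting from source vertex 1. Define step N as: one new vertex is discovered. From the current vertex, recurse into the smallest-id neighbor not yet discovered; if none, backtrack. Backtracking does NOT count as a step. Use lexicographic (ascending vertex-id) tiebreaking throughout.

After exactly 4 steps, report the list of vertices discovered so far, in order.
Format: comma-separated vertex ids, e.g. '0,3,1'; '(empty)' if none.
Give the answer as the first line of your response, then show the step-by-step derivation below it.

1,5,6,3

step 1: discover 1; path=1; order=1
step 2: discover 5; path=1>5; order=1,5
step 3: discover 6; path=1>5>6; order=1,5,6
step 4: discover 3; path=1>5>6>3; order=1,5,6,3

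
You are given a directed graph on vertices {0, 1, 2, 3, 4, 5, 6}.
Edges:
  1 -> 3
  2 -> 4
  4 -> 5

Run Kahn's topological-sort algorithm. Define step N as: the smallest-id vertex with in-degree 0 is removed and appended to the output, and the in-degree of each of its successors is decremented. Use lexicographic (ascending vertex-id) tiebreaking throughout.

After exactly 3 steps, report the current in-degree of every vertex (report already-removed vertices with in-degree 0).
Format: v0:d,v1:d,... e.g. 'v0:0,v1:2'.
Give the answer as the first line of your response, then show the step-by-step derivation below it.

v0:0,v1:0,v2:0,v3:0,v4:0,v5:1,v6:0

step 1: output 0; order=[0]; indeg=(0,0,0,1,1,1,0)
step 2: output 1; order=[0,1]; indeg=(0,0,0,0,1,1,0)
step 3: output 2; order=[0,1,2]; indeg=(0,0,0,0,0,1,0)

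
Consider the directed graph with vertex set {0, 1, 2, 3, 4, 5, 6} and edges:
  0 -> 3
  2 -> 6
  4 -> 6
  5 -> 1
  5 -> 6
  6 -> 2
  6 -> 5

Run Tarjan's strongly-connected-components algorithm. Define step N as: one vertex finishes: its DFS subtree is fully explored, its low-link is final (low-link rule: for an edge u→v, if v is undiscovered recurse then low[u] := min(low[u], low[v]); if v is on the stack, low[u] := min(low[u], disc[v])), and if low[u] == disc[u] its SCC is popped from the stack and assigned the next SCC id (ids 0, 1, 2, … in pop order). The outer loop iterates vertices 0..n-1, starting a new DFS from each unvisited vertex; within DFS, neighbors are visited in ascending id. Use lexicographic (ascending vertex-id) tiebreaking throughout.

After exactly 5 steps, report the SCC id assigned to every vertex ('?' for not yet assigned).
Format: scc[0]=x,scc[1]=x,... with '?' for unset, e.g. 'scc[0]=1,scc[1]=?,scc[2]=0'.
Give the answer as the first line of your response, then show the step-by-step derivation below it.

scc[0]=1,scc[1]=2,scc[2]=?,scc[3]=0,scc[4]=?,scc[5]=?,scc[6]=?

step 1: low=(low[0]=0,low[1]=?,low[2]=?,low[3]=1,low[4]=?,low[5]=?,low[6]=?); scc=(scc[0]=?,scc[1]=?,scc[2]=?,scc[3]=0,scc[4]=?,scc[5]=?,scc[6]=?)
step 2: low=(low[0]=0,low[1]=?,low[2]=?,low[3]=1,low[4]=?,low[5]=?,low[6]=?); scc=(scc[0]=1,scc[1]=?,scc[2]=?,scc[3]=0,scc[4]=?,scc[5]=?,scc[6]=?)
step 3: low=(low[0]=0,low[1]=2,low[2]=?,low[3]=1,low[4]=?,low[5]=?,low[6]=?); scc=(scc[0]=1,scc[1]=2,scc[2]=?,scc[3]=0,scc[4]=?,scc[5]=?,scc[6]=?)
step 4: low=(low[0]=0,low[1]=2,low[2]=3,low[3]=1,low[4]=?,low[5]=4,low[6]=3); scc=(scc[0]=1,scc[1]=2,scc[2]=?,scc[3]=0,scc[4]=?,scc[5]=?,scc[6]=?)
step 5: low=(low[0]=0,low[1]=2,low[2]=3,low[3]=1,low[4]=?,low[5]=4,low[6]=3); scc=(scc[0]=1,scc[1]=2,scc[2]=?,scc[3]=0,scc[4]=?,scc[5]=?,scc[6]=?)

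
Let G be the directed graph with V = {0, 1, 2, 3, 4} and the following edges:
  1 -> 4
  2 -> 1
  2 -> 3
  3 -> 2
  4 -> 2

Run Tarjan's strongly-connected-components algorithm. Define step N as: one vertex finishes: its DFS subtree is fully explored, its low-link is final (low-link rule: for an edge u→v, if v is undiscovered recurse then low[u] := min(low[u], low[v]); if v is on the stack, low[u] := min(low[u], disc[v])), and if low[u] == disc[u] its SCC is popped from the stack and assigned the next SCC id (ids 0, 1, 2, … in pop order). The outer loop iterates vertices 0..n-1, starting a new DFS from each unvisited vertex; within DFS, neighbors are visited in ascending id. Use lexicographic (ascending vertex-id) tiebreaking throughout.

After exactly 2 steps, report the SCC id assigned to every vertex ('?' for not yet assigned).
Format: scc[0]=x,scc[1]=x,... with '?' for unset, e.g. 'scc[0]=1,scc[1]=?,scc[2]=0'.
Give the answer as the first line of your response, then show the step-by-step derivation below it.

scc[0]=0,scc[1]=?,scc[2]=?,scc[3]=?,scc[4]=?

step 1: low=(low[0]=0,low[1]=?,low[2]=?,low[3]=?,low[4]=?); scc=(scc[0]=0,scc[1]=?,scc[2]=?,scc[3]=?,scc[4]=?)
step 2: low=(low[0]=0,low[1]=1,low[2]=1,low[3]=3,low[4]=2); scc=(scc[0]=0,scc[1]=?,scc[2]=?,scc[3]=?,scc[4]=?)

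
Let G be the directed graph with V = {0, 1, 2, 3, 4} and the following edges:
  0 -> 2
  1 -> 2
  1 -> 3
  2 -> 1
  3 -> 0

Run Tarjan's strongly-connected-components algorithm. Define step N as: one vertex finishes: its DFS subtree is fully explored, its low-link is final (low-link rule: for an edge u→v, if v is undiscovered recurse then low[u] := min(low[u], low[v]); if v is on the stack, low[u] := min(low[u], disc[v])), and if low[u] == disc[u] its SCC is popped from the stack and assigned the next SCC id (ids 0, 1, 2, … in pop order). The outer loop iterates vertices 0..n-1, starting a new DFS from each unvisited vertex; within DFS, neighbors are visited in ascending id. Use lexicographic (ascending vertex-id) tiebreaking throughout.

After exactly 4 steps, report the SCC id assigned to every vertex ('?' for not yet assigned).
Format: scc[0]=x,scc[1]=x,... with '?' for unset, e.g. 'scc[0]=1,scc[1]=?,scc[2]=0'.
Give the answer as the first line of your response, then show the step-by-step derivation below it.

scc[0]=0,scc[1]=0,scc[2]=0,scc[3]=0,scc[4]=?

step 1: low=(low[0]=0,low[1]=1,low[2]=1,low[3]=0,low[4]=?); scc=(scc[0]=?,scc[1]=?,scc[2]=?,scc[3]=?,scc[4]=?)
step 2: low=(low[0]=0,low[1]=0,low[2]=1,low[3]=0,low[4]=?); scc=(scc[0]=?,scc[1]=?,scc[2]=?,scc[3]=?,scc[4]=?)
step 3: low=(low[0]=0,low[1]=0,low[2]=0,low[3]=0,low[4]=?); scc=(scc[0]=?,scc[1]=?,scc[2]=?,scc[3]=?,scc[4]=?)
step 4: low=(low[0]=0,low[1]=0,low[2]=0,low[3]=0,low[4]=?); scc=(scc[0]=0,scc[1]=0,scc[2]=0,scc[3]=0,scc[4]=?)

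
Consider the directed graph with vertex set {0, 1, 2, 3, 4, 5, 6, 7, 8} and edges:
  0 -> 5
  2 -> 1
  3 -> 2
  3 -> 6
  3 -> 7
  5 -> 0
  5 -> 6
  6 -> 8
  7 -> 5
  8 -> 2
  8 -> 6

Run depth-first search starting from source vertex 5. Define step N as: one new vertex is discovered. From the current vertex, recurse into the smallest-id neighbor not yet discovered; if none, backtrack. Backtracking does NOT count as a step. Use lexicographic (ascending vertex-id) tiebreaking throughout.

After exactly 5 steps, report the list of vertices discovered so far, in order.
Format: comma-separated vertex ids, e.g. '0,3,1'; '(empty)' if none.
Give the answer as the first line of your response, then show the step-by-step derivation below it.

5,0,6,8,2

step 1: discover 5; path=5; order=5
step 2: discover 0; path=5>0; order=5,0
step 3: discover 6; path=5>6; order=5,0,6
step 4: discover 8; path=5>6>8; order=5,0,6,8
step 5: discover 2; path=5>6>8>2; order=5,0,6,8,2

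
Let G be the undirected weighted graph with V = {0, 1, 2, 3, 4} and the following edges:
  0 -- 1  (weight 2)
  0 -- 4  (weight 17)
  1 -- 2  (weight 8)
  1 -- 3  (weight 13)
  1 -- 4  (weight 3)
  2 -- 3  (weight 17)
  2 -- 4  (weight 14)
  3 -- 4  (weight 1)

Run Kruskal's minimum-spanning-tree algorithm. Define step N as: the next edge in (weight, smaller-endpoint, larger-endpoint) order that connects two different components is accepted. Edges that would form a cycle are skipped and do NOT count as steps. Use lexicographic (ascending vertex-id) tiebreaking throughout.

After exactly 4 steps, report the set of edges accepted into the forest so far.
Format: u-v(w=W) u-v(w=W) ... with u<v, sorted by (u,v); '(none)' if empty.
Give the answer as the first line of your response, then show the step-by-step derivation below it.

0-1(w=2) 1-2(w=8) 1-4(w=3) 3-4(w=1)

step 1: add edge 3-4 (w=1); MST = {3-4(w=1)}
step 2: add edge 0-1 (w=2); MST = {0-1(w=2) 3-4(w=1)}
step 3: add edge 1-4 (w=3); MST = {0-1(w=2) 1-4(w=3) 3-4(w=1)}
step 4: add edge 1-2 (w=8); MST = {0-1(w=2) 1-2(w=8) 1-4(w=3) 3-4(w=1)}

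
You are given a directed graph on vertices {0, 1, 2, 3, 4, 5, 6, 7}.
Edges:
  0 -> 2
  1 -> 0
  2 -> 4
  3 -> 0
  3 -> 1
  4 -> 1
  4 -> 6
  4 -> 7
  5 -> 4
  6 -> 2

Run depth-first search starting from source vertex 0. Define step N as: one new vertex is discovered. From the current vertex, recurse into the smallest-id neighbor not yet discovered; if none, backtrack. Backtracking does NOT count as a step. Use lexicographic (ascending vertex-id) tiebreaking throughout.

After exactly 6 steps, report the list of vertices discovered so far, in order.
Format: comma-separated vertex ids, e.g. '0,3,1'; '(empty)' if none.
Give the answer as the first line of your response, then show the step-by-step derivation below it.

0,2,4,1,6,7

step 1: discover 0; path=0; order=0
step 2: discover 2; path=0>2; order=0,2
step 3: discover 4; path=0>2>4; order=0,2,4
step 4: discover 1; path=0>2>4>1; order=0,2,4,1
step 5: discover 6; path=0>2>4>6; order=0,2,4,1,6
step 6: discover 7; path=0>2>4>7; order=0,2,4,1,6,7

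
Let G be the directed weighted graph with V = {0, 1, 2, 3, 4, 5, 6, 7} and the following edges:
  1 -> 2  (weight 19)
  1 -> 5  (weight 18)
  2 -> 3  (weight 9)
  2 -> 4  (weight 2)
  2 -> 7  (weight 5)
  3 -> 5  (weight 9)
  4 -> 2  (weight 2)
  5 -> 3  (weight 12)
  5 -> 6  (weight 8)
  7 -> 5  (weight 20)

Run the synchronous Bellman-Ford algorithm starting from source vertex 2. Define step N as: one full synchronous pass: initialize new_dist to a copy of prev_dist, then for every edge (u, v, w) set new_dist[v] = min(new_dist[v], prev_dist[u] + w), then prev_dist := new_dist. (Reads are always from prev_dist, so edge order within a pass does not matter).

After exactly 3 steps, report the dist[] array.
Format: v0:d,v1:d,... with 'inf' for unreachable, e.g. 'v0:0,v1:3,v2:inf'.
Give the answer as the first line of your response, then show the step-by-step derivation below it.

v0:inf,v1:inf,v2:0,v3:9,v4:2,v5:18,v6:26,v7:5

step 1: dist = v0:inf,v1:inf,v2:0,v3:9,v4:2,v5:inf,v6:inf,v7:5
step 2: dist = v0:inf,v1:inf,v2:0,v3:9,v4:2,v5:18,v6:inf,v7:5
step 3: dist = v0:inf,v1:inf,v2:0,v3:9,v4:2,v5:18,v6:26,v7:5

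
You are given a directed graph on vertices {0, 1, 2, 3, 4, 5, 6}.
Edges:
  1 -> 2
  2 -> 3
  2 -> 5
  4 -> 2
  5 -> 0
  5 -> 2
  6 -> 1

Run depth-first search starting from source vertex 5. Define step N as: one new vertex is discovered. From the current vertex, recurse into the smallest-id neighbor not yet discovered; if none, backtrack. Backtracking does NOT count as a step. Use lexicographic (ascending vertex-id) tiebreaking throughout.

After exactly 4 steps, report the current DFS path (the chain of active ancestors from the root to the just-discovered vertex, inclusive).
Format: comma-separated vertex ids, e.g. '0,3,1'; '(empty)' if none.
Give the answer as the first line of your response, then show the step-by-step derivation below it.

5,2,3

step 1: discover 5; path=5; order=5
step 2: discover 0; path=5>0; order=5,0
step 3: discover 2; path=5>2; order=5,0,2
step 4: discover 3; path=5>2>3; order=5,0,2,3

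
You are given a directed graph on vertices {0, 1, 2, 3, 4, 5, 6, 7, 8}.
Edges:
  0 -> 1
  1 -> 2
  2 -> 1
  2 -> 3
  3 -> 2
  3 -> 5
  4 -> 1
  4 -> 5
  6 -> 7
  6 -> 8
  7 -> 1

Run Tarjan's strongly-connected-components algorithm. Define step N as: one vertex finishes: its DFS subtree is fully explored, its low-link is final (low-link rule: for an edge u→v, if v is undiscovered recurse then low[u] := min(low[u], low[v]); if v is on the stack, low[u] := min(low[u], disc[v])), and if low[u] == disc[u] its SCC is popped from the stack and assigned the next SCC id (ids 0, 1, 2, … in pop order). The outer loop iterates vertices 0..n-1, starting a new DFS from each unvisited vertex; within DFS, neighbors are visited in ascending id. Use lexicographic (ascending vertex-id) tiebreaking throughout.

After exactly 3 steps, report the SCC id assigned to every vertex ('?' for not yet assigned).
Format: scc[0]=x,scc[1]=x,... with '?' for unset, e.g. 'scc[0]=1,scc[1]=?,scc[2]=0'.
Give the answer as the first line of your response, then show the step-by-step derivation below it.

scc[0]=?,scc[1]=?,scc[2]=?,scc[3]=?,scc[4]=?,scc[5]=0,scc[6]=?,scc[7]=?,scc[8]=?

step 1: low=(low[0]=0,low[1]=1,low[2]=1,low[3]=2,low[4]=?,low[5]=4,low[6]=?,low[7]=?,low[8]=?); scc=(scc[0]=?,scc[1]=?,scc[2]=?,scc[3]=?,scc[4]=?,scc[5]=0,scc[6]=?,scc[7]=?,scc[8]=?)
step 2: low=(low[0]=0,low[1]=1,low[2]=1,low[3]=2,low[4]=?,low[5]=4,low[6]=?,low[7]=?,low[8]=?); scc=(scc[0]=?,scc[1]=?,scc[2]=?,scc[3]=?,scc[4]=?,scc[5]=0,scc[6]=?,scc[7]=?,scc[8]=?)
step 3: low=(low[0]=0,low[1]=1,low[2]=1,low[3]=2,low[4]=?,low[5]=4,low[6]=?,low[7]=?,low[8]=?); scc=(scc[0]=?,scc[1]=?,scc[2]=?,scc[3]=?,scc[4]=?,scc[5]=0,scc[6]=?,scc[7]=?,scc[8]=?)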